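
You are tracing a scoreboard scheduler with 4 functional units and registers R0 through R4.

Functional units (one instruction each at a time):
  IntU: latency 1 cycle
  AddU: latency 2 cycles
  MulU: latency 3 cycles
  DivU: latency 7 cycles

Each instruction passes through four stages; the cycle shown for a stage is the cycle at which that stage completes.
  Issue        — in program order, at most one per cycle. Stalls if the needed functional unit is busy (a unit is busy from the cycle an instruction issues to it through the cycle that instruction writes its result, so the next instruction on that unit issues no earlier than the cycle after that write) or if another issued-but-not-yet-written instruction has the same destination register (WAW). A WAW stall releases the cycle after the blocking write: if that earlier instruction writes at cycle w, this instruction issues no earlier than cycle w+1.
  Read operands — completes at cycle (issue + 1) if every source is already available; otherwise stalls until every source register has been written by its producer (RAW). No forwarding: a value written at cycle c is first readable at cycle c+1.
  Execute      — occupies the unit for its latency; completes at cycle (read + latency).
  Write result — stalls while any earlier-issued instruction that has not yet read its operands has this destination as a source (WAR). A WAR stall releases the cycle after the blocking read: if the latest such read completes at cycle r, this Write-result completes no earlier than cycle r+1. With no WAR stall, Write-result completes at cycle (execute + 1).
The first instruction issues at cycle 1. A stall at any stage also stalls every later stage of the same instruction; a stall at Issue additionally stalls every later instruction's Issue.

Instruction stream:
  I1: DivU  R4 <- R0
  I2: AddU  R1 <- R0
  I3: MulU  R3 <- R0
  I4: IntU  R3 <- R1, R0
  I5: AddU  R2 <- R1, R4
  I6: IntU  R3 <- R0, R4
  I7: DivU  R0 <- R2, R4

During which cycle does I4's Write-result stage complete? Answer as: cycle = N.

cycle = 12

[1] issue I1 (DivU)
[2] I1 read-ops | issue I2 (AddU)
[3] I2 read-ops | issue I3 (MulU)
[4] I3 read-ops
[5] I2 finished on AddU
[6] I2→R1
[7] I3 finished on MulU
[8] I3→R3
[9] I1 finished on DivU | issue I4 (IntU)
[10] I1→R4 | I4 read-ops | issue I5 (AddU)
[11] I4 finished on IntU | I5 read-ops
[12] I4→R3
[13] I5 finished on AddU | issue I6 (IntU)
[14] I5→R2 | I6 read-ops | issue I7 (DivU)
[15] I6 finished on IntU | I7 read-ops
[16] I6→R3
[22] I7 finished on DivU
[23] I7→R0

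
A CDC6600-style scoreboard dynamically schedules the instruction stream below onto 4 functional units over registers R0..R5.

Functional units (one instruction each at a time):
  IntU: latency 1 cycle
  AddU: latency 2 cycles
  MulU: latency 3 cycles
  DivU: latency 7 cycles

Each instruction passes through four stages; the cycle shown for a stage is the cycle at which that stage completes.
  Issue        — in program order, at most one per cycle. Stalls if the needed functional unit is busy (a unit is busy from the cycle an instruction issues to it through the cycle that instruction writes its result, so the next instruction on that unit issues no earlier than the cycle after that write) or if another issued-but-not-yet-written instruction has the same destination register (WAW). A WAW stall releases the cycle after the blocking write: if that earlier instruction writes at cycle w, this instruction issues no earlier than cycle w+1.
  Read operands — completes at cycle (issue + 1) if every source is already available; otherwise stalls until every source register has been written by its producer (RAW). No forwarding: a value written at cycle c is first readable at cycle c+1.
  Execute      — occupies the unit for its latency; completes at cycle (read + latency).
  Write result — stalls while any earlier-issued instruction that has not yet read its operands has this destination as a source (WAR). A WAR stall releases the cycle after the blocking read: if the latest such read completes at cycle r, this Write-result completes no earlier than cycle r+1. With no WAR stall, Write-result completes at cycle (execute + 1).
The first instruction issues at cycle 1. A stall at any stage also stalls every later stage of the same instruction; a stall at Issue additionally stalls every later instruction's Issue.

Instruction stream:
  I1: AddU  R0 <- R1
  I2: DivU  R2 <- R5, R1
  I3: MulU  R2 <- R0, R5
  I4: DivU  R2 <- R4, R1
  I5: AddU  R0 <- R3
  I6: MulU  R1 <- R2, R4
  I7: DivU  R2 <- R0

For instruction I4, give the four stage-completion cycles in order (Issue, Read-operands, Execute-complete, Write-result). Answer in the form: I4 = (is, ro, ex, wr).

I4 = (18, 19, 26, 27)

[1] I1 issues→AddU
[2] I1 reads · I2 issues→DivU
[3] I2 reads
[4] I1 exec-done
[5] I1 writes R0
[10] I2 exec-done
[11] I2 writes R2
[12] I3 issues→MulU
[13] I3 reads
[16] I3 exec-done
[17] I3 writes R2
[18] I4 issues→DivU
[19] I4 reads · I5 issues→AddU
[20] I5 reads · I6 issues→MulU
[22] I5 exec-done
[23] I5 writes R0
[26] I4 exec-done
[27] I4 writes R2
[28] I6 reads · I7 issues→DivU
[29] I7 reads
[31] I6 exec-done
[32] I6 writes R1
[36] I7 exec-done
[37] I7 writes R2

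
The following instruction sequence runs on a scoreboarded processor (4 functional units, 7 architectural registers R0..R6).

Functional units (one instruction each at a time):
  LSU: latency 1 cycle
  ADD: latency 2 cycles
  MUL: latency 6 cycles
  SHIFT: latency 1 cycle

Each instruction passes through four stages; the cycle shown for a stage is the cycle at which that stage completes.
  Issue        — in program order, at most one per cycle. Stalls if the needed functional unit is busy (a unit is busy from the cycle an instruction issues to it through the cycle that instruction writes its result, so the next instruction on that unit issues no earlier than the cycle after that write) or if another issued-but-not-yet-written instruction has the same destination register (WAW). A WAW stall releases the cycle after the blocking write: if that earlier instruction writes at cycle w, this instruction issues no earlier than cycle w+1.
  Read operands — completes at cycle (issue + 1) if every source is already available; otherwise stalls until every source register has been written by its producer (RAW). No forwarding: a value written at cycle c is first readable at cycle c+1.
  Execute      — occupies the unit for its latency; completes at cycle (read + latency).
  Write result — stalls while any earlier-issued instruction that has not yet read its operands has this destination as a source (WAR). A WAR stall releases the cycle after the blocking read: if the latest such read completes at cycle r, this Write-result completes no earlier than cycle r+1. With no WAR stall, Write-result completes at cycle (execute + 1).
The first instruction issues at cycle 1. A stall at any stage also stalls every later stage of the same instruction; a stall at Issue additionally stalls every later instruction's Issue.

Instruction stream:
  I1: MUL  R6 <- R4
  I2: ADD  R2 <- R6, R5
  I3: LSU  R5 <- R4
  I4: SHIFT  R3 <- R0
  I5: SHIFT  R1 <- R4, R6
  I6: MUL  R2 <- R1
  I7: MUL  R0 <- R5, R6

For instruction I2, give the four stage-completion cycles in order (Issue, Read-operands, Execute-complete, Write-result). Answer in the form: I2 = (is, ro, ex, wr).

I2 = (2, 10, 12, 13)

cycle 1: issue I1 (MUL)
cycle 2: I1 read-ops, issue I2 (ADD)
cycle 3: issue I3 (LSU)
cycle 4: I3 read-ops, issue I4 (SHIFT)
cycle 5: I3 finished on LSU, I4 read-ops
cycle 6: I4 finished on SHIFT
cycle 7: I4→R3
cycle 8: I1 finished on MUL, issue I5 (SHIFT)
cycle 9: I1→R6
cycle 10: I2 read-ops, I5 read-ops
cycle 11: I3→R5, I5 finished on SHIFT
cycle 12: I2 finished on ADD, I5→R1
cycle 13: I2→R2
cycle 14: issue I6 (MUL)
cycle 15: I6 read-ops
cycle 21: I6 finished on MUL
cycle 22: I6→R2
cycle 23: issue I7 (MUL)
cycle 24: I7 read-ops
cycle 30: I7 finished on MUL
cycle 31: I7→R0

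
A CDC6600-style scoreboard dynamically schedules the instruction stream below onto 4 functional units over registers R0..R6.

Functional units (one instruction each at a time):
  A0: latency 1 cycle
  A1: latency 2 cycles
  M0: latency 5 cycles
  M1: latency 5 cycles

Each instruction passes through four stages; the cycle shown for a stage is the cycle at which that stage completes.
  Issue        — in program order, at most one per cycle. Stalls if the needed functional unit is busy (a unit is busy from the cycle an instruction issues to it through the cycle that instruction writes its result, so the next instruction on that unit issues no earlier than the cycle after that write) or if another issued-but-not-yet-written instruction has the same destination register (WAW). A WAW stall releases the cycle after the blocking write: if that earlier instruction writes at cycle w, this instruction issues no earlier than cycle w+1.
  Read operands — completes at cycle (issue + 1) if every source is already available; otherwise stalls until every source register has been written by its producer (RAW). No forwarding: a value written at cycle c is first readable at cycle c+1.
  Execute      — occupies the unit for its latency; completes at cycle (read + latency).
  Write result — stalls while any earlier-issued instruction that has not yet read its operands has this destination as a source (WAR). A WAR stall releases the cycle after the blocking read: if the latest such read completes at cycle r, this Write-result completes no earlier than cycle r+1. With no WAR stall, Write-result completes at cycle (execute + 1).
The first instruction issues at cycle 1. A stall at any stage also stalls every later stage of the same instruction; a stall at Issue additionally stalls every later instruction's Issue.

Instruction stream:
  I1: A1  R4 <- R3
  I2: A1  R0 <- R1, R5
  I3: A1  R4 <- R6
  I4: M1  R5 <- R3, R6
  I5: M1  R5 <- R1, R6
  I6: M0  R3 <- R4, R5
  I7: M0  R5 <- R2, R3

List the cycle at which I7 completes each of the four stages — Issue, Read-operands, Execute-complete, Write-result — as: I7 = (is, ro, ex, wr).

I1: IS=1 RO=2 EX=4 WR=5
I2: IS=6 RO=7 EX=9 WR=10  [struct: A1 busy until I1 writes@5]
I3: IS=11 RO=12 EX=14 WR=15  [struct: A1 busy until I2 writes@10]
I4: IS=12 RO=13 EX=18 WR=19
I5: IS=20 RO=21 EX=26 WR=27  [struct: M1 busy until I4 writes@19]
I6: IS=21 RO=28 EX=33 WR=34  [RAW R5: wait I5 write@27]
I7: IS=35 RO=36 EX=41 WR=42  [struct: M0 busy until I6 writes@34]

I7 = (35, 36, 41, 42)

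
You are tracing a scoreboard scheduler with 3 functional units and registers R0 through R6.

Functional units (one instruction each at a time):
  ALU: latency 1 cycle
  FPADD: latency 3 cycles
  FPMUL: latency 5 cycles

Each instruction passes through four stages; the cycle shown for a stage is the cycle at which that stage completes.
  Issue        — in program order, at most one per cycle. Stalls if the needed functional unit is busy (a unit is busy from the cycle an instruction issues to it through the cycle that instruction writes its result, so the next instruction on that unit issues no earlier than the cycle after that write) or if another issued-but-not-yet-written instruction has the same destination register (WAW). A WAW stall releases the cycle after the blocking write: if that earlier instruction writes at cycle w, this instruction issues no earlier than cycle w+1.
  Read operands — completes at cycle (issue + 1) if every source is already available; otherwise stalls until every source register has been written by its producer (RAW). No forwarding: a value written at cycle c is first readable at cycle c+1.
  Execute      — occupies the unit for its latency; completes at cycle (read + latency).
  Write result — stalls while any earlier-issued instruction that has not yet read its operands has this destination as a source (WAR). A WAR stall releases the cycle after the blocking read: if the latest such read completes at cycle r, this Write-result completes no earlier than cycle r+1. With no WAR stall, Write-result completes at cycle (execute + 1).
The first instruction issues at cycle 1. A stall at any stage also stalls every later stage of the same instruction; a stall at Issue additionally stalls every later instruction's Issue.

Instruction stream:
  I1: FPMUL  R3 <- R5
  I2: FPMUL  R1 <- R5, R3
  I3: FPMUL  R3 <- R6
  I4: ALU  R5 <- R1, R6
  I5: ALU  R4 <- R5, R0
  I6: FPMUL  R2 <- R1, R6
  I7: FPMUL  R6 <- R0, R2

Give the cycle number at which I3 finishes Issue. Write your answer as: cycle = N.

t=1  I1→FPMUL
t=2  I1 RO
t=7  I1 EX
t=8  I1 WR R3
t=9  I2→FPMUL
t=10  I2 RO
t=15  I2 EX
t=16  I2 WR R1
t=17  I3→FPMUL
t=18  I3 RO, I4→ALU
t=19  I4 RO
t=20  I4 EX
t=21  I4 WR R5
t=22  I5→ALU
t=23  I3 EX, I5 RO
t=24  I3 WR R3, I5 EX
t=25  I5 WR R4, I6→FPMUL
t=26  I6 RO
t=31  I6 EX
t=32  I6 WR R2
t=33  I7→FPMUL
t=34  I7 RO
t=39  I7 EX
t=40  I7 WR R6

cycle = 17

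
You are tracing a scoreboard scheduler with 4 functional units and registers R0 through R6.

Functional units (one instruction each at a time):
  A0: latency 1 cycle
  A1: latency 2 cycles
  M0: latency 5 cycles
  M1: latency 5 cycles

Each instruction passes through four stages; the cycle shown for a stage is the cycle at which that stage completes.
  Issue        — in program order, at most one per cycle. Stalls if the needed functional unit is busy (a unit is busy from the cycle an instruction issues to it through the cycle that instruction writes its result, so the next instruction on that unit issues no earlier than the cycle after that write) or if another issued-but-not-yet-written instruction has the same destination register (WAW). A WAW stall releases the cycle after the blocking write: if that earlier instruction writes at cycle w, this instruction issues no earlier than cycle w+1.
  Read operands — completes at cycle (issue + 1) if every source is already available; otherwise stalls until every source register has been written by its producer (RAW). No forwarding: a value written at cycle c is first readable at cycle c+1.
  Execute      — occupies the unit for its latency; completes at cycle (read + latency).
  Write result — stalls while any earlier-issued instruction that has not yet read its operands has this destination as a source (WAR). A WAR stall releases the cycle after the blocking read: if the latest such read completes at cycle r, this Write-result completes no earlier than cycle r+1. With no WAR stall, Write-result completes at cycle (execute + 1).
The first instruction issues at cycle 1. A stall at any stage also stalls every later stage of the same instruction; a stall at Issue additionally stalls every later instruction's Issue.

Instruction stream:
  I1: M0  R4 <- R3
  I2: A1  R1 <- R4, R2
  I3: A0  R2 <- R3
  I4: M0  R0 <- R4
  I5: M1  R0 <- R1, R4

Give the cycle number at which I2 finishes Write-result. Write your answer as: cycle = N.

c1: I1 dispatched to M0
c2: I1 operands ready, I2 dispatched to A1
c3: I3 dispatched to A0
c4: I3 operands ready
c5: I3 complete
c7: I1 complete
c8: R4←I1
c9: I2 operands ready, I4 dispatched to M0
c10: R2←I3, I4 operands ready
c11: I2 complete
c12: R1←I2
c15: I4 complete
c16: R0←I4
c17: I5 dispatched to M1
c18: I5 operands ready
c23: I5 complete
c24: R0←I5

cycle = 12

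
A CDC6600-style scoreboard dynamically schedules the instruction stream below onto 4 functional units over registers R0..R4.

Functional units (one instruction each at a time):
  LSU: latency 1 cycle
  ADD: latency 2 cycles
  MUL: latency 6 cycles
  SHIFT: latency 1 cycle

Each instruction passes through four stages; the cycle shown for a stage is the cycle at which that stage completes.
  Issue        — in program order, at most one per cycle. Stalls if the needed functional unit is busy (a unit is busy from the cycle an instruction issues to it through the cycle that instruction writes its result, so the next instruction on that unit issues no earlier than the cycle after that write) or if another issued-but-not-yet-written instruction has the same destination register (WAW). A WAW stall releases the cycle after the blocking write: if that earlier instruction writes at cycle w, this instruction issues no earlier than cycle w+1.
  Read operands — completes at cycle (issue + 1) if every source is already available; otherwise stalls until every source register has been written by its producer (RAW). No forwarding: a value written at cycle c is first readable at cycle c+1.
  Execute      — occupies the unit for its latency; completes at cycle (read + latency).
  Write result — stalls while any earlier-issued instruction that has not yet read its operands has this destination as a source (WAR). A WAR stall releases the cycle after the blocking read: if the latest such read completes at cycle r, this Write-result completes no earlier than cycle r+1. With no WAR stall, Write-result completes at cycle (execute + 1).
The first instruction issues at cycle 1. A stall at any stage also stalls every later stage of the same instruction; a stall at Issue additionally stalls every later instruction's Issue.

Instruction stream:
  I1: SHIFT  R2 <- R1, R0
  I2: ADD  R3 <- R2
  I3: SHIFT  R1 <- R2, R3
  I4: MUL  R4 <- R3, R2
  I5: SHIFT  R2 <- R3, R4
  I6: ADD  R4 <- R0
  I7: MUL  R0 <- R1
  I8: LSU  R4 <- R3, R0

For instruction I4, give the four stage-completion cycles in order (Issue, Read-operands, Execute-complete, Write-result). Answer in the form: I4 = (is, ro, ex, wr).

cycle 1: I1 issues→SHIFT
cycle 2: I1 reads | I2 issues→ADD
cycle 3: I1 exec-done
cycle 4: I1 writes R2
cycle 5: I2 reads | I3 issues→SHIFT
cycle 6: I4 issues→MUL
cycle 7: I2 exec-done
cycle 8: I2 writes R3
cycle 9: I3 reads | I4 reads
cycle 10: I3 exec-done
cycle 11: I3 writes R1
cycle 12: I5 issues→SHIFT
cycle 15: I4 exec-done
cycle 16: I4 writes R4
cycle 17: I5 reads | I6 issues→ADD
cycle 18: I5 exec-done | I6 reads | I7 issues→MUL
cycle 19: I5 writes R2 | I7 reads
cycle 20: I6 exec-done
cycle 21: I6 writes R4
cycle 22: I8 issues→LSU
cycle 25: I7 exec-done
cycle 26: I7 writes R0
cycle 27: I8 reads
cycle 28: I8 exec-done
cycle 29: I8 writes R4

I4 = (6, 9, 15, 16)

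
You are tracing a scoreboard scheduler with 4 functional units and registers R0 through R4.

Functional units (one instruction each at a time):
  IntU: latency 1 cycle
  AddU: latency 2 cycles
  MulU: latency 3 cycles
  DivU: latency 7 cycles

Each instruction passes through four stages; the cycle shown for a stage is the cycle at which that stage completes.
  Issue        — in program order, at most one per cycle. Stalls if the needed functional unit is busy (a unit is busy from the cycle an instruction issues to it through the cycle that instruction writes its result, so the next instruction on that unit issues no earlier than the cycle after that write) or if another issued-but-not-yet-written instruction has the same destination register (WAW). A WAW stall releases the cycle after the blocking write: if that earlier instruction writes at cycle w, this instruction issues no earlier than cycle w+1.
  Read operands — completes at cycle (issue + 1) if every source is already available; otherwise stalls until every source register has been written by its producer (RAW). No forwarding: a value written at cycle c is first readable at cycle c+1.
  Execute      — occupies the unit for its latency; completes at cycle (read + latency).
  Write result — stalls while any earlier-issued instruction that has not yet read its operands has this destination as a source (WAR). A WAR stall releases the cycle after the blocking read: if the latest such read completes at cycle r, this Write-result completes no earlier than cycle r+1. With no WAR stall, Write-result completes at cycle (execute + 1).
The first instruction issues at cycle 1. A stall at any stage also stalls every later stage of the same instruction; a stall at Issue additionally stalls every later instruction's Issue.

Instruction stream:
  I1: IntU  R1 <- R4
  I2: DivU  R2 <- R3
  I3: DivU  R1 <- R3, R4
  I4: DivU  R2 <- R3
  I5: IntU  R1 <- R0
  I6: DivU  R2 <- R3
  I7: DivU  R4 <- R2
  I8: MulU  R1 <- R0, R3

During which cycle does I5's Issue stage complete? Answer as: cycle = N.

I1  is:1  ro:2  ex:3  wr:4
I2  is:2  ro:3  ex:10  wr:11
I3  is:12  ro:13  ex:20  wr:21  — struct: DivU busy until I2 writes@11
I4  is:22  ro:23  ex:30  wr:31  — struct: DivU busy until I3 writes@21
I5  is:23  ro:24  ex:25  wr:26
I6  is:32  ro:33  ex:40  wr:41  — struct: DivU busy until I4 writes@31
I7  is:42  ro:43  ex:50  wr:51  — struct: DivU busy until I6 writes@41
I8  is:43  ro:44  ex:47  wr:48

cycle = 23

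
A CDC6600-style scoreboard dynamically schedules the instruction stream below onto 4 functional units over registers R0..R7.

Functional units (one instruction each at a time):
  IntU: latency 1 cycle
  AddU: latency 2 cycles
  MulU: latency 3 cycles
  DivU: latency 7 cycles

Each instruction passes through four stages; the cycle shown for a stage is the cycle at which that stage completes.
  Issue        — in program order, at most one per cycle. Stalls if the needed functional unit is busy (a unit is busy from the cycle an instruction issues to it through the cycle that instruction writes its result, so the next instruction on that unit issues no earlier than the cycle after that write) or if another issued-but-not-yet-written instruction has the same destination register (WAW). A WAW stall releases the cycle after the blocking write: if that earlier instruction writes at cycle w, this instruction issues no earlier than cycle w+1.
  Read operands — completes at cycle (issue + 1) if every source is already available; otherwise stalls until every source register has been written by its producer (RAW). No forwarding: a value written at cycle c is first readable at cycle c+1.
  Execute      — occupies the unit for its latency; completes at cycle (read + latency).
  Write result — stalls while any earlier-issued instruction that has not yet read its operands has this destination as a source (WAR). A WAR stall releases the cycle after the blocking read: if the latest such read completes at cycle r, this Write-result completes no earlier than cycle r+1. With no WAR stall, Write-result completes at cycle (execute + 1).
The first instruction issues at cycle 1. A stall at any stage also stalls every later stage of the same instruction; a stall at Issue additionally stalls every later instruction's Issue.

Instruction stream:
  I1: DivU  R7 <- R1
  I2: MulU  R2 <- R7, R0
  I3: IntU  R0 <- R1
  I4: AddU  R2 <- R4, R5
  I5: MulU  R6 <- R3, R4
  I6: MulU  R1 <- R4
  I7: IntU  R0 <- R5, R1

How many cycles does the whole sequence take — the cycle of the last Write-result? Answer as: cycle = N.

cycle 1: I1 dispatched to DivU
cycle 2: I1 operands ready; I2 dispatched to MulU
cycle 3: I3 dispatched to IntU
cycle 4: I3 operands ready
cycle 5: I3 complete
cycle 9: I1 complete
cycle 10: R7←I1
cycle 11: I2 operands ready
cycle 12: R0←I3
cycle 14: I2 complete
cycle 15: R2←I2
cycle 16: I4 dispatched to AddU
cycle 17: I4 operands ready; I5 dispatched to MulU
cycle 18: I5 operands ready
cycle 19: I4 complete
cycle 20: R2←I4
cycle 21: I5 complete
cycle 22: R6←I5
cycle 23: I6 dispatched to MulU
cycle 24: I6 operands ready; I7 dispatched to IntU
cycle 27: I6 complete
cycle 28: R1←I6
cycle 29: I7 operands ready
cycle 30: I7 complete
cycle 31: R0←I7

cycle = 31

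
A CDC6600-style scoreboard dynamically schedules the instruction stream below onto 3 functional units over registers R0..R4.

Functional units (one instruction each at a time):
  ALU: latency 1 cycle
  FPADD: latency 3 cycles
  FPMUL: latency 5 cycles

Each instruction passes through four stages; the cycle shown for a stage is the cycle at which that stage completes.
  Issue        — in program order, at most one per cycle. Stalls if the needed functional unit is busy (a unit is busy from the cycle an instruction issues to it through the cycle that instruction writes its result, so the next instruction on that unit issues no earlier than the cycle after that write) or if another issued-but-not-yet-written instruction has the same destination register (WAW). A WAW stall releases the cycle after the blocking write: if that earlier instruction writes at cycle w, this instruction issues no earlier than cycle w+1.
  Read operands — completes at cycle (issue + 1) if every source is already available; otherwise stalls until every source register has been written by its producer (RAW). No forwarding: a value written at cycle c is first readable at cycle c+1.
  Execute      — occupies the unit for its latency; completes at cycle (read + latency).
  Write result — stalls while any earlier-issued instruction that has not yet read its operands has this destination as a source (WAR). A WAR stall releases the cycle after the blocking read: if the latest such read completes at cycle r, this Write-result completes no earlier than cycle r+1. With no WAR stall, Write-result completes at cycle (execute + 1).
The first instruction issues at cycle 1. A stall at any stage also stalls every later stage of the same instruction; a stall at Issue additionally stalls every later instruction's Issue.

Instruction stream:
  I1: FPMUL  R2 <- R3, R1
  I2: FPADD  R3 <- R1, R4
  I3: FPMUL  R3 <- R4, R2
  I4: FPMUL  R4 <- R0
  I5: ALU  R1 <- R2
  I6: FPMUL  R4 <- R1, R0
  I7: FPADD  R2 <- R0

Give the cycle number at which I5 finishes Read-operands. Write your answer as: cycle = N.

cycle 1: issue I1 (FPMUL)
cycle 2: I1 read-ops, issue I2 (FPADD)
cycle 3: I2 read-ops
cycle 6: I2 finished on FPADD
cycle 7: I1 finished on FPMUL, I2→R3
cycle 8: I1→R2
cycle 9: issue I3 (FPMUL)
cycle 10: I3 read-ops
cycle 15: I3 finished on FPMUL
cycle 16: I3→R3
cycle 17: issue I4 (FPMUL)
cycle 18: I4 read-ops, issue I5 (ALU)
cycle 19: I5 read-ops
cycle 20: I5 finished on ALU
cycle 21: I5→R1
cycle 23: I4 finished on FPMUL
cycle 24: I4→R4
cycle 25: issue I6 (FPMUL)
cycle 26: I6 read-ops, issue I7 (FPADD)
cycle 27: I7 read-ops
cycle 30: I7 finished on FPADD
cycle 31: I6 finished on FPMUL, I7→R2
cycle 32: I6→R4

cycle = 19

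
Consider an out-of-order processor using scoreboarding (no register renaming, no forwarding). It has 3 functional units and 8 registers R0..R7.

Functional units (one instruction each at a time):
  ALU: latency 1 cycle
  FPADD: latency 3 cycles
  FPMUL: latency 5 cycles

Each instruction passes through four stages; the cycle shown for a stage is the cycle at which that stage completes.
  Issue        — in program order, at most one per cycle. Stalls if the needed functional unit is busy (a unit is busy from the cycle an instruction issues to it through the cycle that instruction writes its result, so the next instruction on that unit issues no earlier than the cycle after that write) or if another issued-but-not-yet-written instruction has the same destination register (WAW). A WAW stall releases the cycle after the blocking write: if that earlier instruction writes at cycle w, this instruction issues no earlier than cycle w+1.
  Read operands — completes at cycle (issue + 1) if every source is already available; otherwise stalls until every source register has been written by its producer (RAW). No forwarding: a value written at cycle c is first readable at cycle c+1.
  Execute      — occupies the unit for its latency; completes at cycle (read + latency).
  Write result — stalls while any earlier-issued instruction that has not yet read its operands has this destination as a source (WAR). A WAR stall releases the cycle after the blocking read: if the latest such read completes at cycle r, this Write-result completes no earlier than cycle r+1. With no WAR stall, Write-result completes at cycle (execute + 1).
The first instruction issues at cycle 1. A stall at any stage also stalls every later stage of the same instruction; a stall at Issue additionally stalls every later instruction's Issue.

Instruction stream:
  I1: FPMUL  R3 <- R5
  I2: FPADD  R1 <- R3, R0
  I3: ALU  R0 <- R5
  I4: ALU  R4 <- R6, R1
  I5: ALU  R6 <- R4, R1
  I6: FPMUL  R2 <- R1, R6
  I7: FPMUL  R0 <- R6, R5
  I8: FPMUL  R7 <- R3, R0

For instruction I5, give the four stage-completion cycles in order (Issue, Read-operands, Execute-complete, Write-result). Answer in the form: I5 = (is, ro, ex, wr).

cycle 1: I1→FPMUL
cycle 2: I1 RO, I2→FPADD
cycle 3: I3→ALU
cycle 4: I3 RO
cycle 5: I3 EX
cycle 7: I1 EX
cycle 8: I1 WR R3
cycle 9: I2 RO
cycle 10: I3 WR R0
cycle 11: I4→ALU
cycle 12: I2 EX
cycle 13: I2 WR R1
cycle 14: I4 RO
cycle 15: I4 EX
cycle 16: I4 WR R4
cycle 17: I5→ALU
cycle 18: I5 RO, I6→FPMUL
cycle 19: I5 EX
cycle 20: I5 WR R6
cycle 21: I6 RO
cycle 26: I6 EX
cycle 27: I6 WR R2
cycle 28: I7→FPMUL
cycle 29: I7 RO
cycle 34: I7 EX
cycle 35: I7 WR R0
cycle 36: I8→FPMUL
cycle 37: I8 RO
cycle 42: I8 EX
cycle 43: I8 WR R7

I5 = (17, 18, 19, 20)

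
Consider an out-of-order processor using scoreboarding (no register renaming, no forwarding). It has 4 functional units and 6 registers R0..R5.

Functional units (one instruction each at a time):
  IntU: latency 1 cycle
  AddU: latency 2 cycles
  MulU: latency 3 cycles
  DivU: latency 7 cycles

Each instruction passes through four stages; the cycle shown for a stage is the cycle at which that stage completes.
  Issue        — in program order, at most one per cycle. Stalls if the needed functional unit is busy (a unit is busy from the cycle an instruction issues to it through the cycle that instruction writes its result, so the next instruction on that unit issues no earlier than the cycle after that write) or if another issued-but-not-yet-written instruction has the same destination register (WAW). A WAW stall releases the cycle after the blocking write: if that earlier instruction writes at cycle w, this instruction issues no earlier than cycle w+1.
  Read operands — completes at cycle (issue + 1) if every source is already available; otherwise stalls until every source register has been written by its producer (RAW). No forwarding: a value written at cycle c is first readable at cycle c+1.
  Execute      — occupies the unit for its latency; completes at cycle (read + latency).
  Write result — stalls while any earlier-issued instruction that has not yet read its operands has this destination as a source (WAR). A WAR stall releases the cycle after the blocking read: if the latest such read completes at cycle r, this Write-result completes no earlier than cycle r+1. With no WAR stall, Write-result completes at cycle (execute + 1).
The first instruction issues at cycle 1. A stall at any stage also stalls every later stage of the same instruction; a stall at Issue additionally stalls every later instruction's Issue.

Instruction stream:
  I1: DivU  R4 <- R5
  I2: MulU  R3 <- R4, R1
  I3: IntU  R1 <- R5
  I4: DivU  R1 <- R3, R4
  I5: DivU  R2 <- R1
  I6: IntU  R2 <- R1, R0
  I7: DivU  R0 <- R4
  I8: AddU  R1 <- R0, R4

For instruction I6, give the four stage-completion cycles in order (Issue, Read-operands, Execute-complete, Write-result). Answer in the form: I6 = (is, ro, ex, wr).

cycle 1: I1→DivU
cycle 2: I1 RO, I2→MulU
cycle 3: I3→IntU
cycle 4: I3 RO
cycle 5: I3 EX
cycle 9: I1 EX
cycle 10: I1 WR R4
cycle 11: I2 RO
cycle 12: I3 WR R1
cycle 13: I4→DivU
cycle 14: I2 EX
cycle 15: I2 WR R3
cycle 16: I4 RO
cycle 23: I4 EX
cycle 24: I4 WR R1
cycle 25: I5→DivU
cycle 26: I5 RO
cycle 33: I5 EX
cycle 34: I5 WR R2
cycle 35: I6→IntU
cycle 36: I6 RO, I7→DivU
cycle 37: I6 EX, I7 RO, I8→AddU
cycle 38: I6 WR R2
cycle 44: I7 EX
cycle 45: I7 WR R0
cycle 46: I8 RO
cycle 48: I8 EX
cycle 49: I8 WR R1

I6 = (35, 36, 37, 38)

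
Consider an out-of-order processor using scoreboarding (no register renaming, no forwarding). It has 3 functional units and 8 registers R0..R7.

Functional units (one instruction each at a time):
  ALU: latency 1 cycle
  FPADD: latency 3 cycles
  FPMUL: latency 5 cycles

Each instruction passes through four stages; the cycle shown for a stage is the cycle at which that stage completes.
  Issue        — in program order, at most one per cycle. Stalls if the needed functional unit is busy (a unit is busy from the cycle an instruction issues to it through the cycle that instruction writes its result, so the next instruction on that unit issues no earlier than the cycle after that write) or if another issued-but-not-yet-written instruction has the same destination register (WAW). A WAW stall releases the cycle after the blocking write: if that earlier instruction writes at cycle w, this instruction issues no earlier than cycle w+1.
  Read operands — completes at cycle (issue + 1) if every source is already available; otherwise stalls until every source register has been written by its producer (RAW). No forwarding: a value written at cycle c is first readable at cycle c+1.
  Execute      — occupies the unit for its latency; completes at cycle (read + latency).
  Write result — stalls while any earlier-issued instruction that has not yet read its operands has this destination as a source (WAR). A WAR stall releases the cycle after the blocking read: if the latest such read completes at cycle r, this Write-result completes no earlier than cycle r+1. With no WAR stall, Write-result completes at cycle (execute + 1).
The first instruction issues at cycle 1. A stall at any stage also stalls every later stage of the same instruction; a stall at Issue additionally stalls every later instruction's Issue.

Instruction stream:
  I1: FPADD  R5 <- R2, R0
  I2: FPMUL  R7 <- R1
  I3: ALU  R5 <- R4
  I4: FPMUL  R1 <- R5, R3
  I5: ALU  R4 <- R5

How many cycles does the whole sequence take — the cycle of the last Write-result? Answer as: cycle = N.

[1] issue I1 (FPADD)
[2] I1 read-ops | issue I2 (FPMUL)
[3] I2 read-ops
[5] I1 finished on FPADD
[6] I1→R5
[7] issue I3 (ALU)
[8] I2 finished on FPMUL | I3 read-ops
[9] I2→R7 | I3 finished on ALU
[10] I3→R5 | issue I4 (FPMUL)
[11] I4 read-ops | issue I5 (ALU)
[12] I5 read-ops
[13] I5 finished on ALU
[14] I5→R4
[16] I4 finished on FPMUL
[17] I4→R1

cycle = 17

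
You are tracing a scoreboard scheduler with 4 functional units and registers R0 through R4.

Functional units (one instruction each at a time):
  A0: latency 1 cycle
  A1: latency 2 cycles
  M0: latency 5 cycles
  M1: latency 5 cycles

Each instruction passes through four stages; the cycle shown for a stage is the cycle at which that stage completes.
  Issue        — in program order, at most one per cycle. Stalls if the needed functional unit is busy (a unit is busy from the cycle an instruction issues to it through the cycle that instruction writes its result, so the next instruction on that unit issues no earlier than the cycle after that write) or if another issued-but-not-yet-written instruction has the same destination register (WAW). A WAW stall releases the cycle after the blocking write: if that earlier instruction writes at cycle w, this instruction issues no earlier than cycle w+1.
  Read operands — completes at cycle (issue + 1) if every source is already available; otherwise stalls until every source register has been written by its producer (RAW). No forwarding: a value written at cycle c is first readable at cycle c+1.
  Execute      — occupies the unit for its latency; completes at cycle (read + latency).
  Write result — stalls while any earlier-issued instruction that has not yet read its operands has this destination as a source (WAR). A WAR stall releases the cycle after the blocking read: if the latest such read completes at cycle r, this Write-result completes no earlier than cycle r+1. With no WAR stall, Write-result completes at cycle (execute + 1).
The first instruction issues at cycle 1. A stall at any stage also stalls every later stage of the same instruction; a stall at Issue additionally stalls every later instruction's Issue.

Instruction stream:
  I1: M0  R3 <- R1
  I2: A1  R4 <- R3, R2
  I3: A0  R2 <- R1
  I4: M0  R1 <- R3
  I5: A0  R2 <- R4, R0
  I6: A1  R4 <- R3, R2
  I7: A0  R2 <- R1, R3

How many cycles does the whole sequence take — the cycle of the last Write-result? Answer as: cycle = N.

cycle = 19

c1: I1 issues→M0
c2: I1 reads, I2 issues→A1
c3: I3 issues→A0
c4: I3 reads
c5: I3 exec-done
c7: I1 exec-done
c8: I1 writes R3
c9: I2 reads, I4 issues→M0
c10: I3 writes R2, I4 reads
c11: I2 exec-done, I5 issues→A0
c12: I2 writes R4
c13: I5 reads, I6 issues→A1
c14: I5 exec-done
c15: I4 exec-done, I5 writes R2
c16: I4 writes R1, I6 reads, I7 issues→A0
c17: I7 reads
c18: I6 exec-done, I7 exec-done
c19: I6 writes R4, I7 writes R2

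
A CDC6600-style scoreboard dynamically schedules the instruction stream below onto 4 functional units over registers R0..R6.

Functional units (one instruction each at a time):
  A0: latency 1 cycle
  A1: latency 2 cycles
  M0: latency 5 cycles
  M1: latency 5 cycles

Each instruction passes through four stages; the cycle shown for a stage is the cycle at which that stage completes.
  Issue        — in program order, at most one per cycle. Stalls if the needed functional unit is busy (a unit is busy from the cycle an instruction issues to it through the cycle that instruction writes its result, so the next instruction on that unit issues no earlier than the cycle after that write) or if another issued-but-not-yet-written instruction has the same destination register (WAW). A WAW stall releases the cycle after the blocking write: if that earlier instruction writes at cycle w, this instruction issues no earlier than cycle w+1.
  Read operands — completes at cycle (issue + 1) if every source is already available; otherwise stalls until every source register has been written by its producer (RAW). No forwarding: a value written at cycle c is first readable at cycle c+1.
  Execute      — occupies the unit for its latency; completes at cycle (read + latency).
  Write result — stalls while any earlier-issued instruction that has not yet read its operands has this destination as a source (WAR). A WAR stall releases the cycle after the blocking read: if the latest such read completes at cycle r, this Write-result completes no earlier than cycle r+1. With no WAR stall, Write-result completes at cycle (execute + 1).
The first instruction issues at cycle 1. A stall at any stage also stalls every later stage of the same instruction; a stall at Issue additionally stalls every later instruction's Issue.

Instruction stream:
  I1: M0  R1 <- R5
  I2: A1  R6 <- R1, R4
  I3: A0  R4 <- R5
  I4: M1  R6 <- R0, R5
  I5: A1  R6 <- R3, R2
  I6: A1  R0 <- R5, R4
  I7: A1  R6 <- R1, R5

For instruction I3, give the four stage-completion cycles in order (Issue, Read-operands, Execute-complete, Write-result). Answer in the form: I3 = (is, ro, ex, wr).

I3 = (3, 4, 5, 10)

cycle 1: I1 issues→M0
cycle 2: I1 reads, I2 issues→A1
cycle 3: I3 issues→A0
cycle 4: I3 reads
cycle 5: I3 exec-done
cycle 7: I1 exec-done
cycle 8: I1 writes R1
cycle 9: I2 reads
cycle 10: I3 writes R4
cycle 11: I2 exec-done
cycle 12: I2 writes R6
cycle 13: I4 issues→M1
cycle 14: I4 reads
cycle 19: I4 exec-done
cycle 20: I4 writes R6
cycle 21: I5 issues→A1
cycle 22: I5 reads
cycle 24: I5 exec-done
cycle 25: I5 writes R6
cycle 26: I6 issues→A1
cycle 27: I6 reads
cycle 29: I6 exec-done
cycle 30: I6 writes R0
cycle 31: I7 issues→A1
cycle 32: I7 reads
cycle 34: I7 exec-done
cycle 35: I7 writes R6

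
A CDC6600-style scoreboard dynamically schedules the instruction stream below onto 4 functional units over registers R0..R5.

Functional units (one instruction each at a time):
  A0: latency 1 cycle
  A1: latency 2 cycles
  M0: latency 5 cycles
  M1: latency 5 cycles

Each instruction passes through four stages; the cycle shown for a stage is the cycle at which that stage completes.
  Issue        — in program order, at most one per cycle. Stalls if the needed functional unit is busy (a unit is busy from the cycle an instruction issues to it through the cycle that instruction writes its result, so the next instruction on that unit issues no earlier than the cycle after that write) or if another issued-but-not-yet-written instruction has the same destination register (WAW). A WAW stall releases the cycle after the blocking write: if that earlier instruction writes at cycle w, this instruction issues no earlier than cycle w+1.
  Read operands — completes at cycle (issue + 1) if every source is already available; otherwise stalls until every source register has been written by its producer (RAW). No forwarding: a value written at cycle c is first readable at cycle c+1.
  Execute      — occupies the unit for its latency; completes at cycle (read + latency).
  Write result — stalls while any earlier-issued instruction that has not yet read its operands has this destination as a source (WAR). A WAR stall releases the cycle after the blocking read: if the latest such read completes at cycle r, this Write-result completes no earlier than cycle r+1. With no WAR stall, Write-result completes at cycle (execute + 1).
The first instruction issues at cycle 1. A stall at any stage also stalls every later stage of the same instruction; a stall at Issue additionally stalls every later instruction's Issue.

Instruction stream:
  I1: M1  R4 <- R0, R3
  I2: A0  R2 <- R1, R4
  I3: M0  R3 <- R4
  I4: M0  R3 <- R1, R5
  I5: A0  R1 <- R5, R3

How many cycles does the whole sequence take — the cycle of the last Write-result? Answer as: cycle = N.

cycle = 26

I1  is:1  ro:2  ex:7  wr:8
I2  is:2  ro:9  ex:10  wr:11  — RAW R4: wait I1 write@8
I3  is:3  ro:9  ex:14  wr:15  — RAW R4: wait I1 write@8
I4  is:16  ro:17  ex:22  wr:23  — struct: M0 busy until I3 writes@15
I5  is:17  ro:24  ex:25  wr:26  — RAW R3: wait I4 write@23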